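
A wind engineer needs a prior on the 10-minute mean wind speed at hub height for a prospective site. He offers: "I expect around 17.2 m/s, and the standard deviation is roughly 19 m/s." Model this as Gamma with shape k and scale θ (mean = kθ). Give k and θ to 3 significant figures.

For Gamma(k, scale θ): mean = kθ, variance = kθ², so CV = 1/√k.
CV = SD/mean = 19/17.2 = 1.105, hence k = 1/CV² = 0.82.
Then θ = mean/k = 17.2/0.82 = 21.

k ≈ 0.82, θ ≈ 21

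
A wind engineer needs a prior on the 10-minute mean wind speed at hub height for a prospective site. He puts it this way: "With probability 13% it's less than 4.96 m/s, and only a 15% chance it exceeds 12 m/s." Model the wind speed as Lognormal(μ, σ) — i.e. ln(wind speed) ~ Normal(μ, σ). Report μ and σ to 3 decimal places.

μ ≈ 2.062, σ ≈ 0.408

If T ~ Lognormal(μ,σ) then ln T ~ Normal(μ,σ), so the p-quantile of ln T is μ + z_p·σ.
ln(4.96) = 1.601 and ln(12) = 2.485; z_{0.13} = -1.126, z_{0.85} = 1.036.
σ = (2.485 − 1.601)/(1.036 − (-1.126)) = 0.408.
μ = 1.601 − (-1.126)·0.408 = 2.062.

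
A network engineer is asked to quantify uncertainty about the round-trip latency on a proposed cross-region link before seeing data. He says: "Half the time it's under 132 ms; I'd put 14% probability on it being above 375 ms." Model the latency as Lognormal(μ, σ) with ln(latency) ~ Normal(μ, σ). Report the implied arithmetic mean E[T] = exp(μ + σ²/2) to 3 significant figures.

E[T] ≈ 211 ms

If T ~ Lognormal(μ,σ) then ln T ~ Normal(μ,σ), so the p-quantile of ln T is μ + z_p·σ.
ln(132) = 4.883 and ln(375) = 5.927; z_{0.5} = 0, z_{0.86} = 1.08.
σ = (5.927 − 4.883)/(1.08 − (0)) = 0.966.
μ = 4.883 − (0)·0.966 = 4.883.
E[T] = exp(μ + σ²/2) = exp(4.883 + 0.4671) = 211 ms.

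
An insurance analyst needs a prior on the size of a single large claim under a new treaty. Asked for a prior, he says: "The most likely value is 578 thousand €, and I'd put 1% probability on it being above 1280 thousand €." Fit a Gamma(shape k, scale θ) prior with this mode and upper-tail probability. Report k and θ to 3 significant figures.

k ≈ 8.62, θ ≈ 75.9

Gamma(k,θ) with k>1 has mode (k−1)θ, so θ = 578/(k−1).
Need P(X < 1280) = 0.99 with θ tied to k this way. Start at k = 2, θ = 578: P(X<1280) ≈ 0.649.
Too low — raise k to concentrate. Iterating converges to k ≈ 8.62.
Then θ = 578/(8.62−1) ≈ 75.9.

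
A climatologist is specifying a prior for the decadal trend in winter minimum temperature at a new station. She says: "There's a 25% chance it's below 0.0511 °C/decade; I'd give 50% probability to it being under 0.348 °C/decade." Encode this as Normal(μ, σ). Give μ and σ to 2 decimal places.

μ = 0.35, σ = 0.44

For Normal(μ,σ), the p-quantile is μ + z_p·σ. Here z_{0.25} = -0.6745, z_{0.5} = 0.
So 0.0511 = μ − 0.6745σ and 0.348 = μ + 0σ.
Subtracting: σ = (0.348 − 0.0511)/(0 − (-0.6745)) = 0.44.
Then μ = 0.0511 − (-0.6745)·0.44 = 0.35.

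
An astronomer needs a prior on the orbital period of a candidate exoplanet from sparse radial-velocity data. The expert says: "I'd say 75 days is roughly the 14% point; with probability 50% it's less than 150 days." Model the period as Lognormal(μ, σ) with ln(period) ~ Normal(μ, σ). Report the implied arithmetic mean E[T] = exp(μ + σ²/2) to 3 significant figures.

If T ~ Lognormal(μ,σ) then ln T ~ Normal(μ,σ), so the p-quantile of ln T is μ + z_p·σ.
ln(75) = 4.317 and ln(150) = 5.011; z_{0.14} = -1.08, z_{0.5} = 0.
σ = (5.011 − 4.317)/(0 − (-1.08)) = 0.642.
μ = 4.317 − (-1.08)·0.642 = 5.011.
E[T] = exp(μ + σ²/2) = exp(5.011 + 0.2058) = 184 days.

E[T] ≈ 184 days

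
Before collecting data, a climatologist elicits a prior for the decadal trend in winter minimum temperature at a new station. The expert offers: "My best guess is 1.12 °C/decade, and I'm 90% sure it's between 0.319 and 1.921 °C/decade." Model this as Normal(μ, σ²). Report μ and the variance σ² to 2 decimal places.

A symmetric 90% interval runs μ ± z·σ with z = 1.645.
Half-width = 0.801, so σ = 0.801/1.645 = 0.487 and σ² = 0.24.
μ is the stated best guess, 1.12.

μ = 1.12, σ² = 0.24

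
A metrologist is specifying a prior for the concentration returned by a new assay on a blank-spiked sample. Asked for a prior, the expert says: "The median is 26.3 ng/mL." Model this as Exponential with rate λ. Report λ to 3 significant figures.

Exponential median = ln 2 / λ, so λ = ln 2 / 26.3 = 0.0264.

λ ≈ 0.0264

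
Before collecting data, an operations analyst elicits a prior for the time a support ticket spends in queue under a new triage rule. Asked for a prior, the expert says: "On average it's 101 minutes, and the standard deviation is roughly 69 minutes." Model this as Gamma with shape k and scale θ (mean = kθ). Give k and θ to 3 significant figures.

For Gamma(k, scale θ): mean = kθ, variance = kθ², so CV = 1/√k.
CV = SD/mean = 69/101 = 0.6832, hence k = 1/CV² = 2.14.
Then θ = mean/k = 101/2.14 = 47.1.

k ≈ 2.14, θ ≈ 47.1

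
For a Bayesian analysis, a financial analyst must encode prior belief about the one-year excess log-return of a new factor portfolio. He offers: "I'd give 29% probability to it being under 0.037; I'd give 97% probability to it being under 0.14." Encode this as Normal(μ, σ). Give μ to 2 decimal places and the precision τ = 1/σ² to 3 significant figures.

μ = 0.06, τ = 559

The p-quantile of Normal(μ,σ) is μ + z_p·σ, with z_{0.29} = -0.5534 and z_{0.97} = 1.881.
Eliminate σ: μ = (z₂·x₁ − z₁·x₂)/(z₂ − z₁) = (1.881·0.037 − (-0.5534)·0.14)/2.434 = 0.06.
Then σ = (x₂ − x₁)/(z₂ − z₁) = (0.14 − 0.037)/2.434 = 0.04.
Precision τ = 1/σ² = 1/0.04231² = 559.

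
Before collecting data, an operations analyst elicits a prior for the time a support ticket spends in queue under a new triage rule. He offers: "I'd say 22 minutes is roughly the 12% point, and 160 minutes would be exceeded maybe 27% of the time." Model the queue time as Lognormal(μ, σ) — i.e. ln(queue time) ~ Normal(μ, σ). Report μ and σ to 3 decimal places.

μ ≈ 4.395, σ ≈ 1.110

If T ~ Lognormal(μ,σ) then ln T ~ Normal(μ,σ), so the p-quantile of ln T is μ + z_p·σ.
ln(22) = 3.091 and ln(160) = 5.075; z_{0.12} = -1.175, z_{0.73} = 0.6128.
σ = (5.075 − 3.091)/(0.6128 − (-1.175)) = 1.110.
μ = 3.091 − (-1.175)·1.110 = 4.395.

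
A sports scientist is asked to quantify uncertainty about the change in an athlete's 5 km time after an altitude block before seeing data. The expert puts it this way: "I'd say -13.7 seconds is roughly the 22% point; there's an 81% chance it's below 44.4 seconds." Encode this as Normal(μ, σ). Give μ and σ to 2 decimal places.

μ = 13.49, σ = 35.21

The p-quantile of Normal(μ,σ) is μ + z_p·σ, with z_{0.22} = -0.7722 and z_{0.81} = 0.8779.
Eliminate σ: μ = (z₂·x₁ − z₁·x₂)/(z₂ − z₁) = (0.8779·-13.7 − (-0.7722)·44.4)/1.65 = 13.49.
Then σ = (x₂ − x₁)/(z₂ − z₁) = (44.4 − -13.7)/1.65 = 35.21.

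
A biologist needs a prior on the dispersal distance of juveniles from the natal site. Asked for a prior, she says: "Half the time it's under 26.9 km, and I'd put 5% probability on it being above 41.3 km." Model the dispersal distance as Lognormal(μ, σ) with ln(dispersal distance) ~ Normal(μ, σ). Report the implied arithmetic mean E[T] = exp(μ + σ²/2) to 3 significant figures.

If T ~ Lognormal(μ,σ) then ln T ~ Normal(μ,σ), so the p-quantile of ln T is μ + z_p·σ.
ln(26.9) = 3.292 and ln(41.3) = 3.721; z_{0.5} = 0, z_{0.95} = 1.645.
σ = (3.721 − 3.292)/(1.645 − (0)) = 0.261.
μ = 3.292 − (0)·0.261 = 3.292.
E[T] = exp(μ + σ²/2) = exp(3.292 + 0.0340) = 27.8 km.

E[T] ≈ 27.8 km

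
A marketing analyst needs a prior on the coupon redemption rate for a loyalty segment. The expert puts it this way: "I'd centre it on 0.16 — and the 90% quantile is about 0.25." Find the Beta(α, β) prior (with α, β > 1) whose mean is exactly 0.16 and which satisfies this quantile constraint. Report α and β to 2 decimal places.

With mean 0.16 fixed, write α = 0.16s, β = 0.84s where s = α+β.
Need P(θ < 0.25) = 0.9 under Beta(0.16s, 0.84s). Normal approximation: (q−m)/√(m(1−m)/s) ≈ z_{0.9} = 1.28, so s ≈ 0.16·0.84·(1.28)²/(0.25−0.16)² = 27.3.
At s = 27.3: P(θ<0.25) ≈ 0.893. Adjusting to match 0.9 gives s ≈ 29.29.
So α = 0.16·29.29 ≈ 4.69, β = 0.84·29.29 ≈ 24.60.

α ≈ 4.69, β ≈ 24.60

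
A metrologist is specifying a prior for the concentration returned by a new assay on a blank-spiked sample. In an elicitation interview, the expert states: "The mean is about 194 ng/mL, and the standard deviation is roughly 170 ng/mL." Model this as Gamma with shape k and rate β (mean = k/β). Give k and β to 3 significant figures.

k ≈ 1.3, β ≈ 0.00671

For Gamma(k, rate β): mean = k/β, variance = k/β², so CV = 1/√k.
CV = SD/mean = 170/194 = 0.8763, hence k = 1/CV² = 1.3.
Then β = k/mean = 1.3/194 = 0.00671.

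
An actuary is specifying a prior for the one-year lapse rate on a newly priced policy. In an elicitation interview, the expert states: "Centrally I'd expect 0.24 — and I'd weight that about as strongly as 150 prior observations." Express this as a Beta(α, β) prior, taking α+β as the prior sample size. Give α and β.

Under the effective-sample-size interpretation, Beta(α, β) has prior mean α/(α+β) and prior sample size α+β.
So α+β = 150 and α/(α+β) = 0.24, giving α = 0.24·150 = 36 and β = 150 − 36 = 114.

α = 36, β = 114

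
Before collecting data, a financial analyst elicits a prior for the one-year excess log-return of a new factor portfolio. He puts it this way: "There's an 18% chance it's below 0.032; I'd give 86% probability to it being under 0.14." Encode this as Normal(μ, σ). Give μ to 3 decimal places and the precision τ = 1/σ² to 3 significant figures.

The p-quantile of Normal(μ,σ) is μ + z_p·σ, with z_{0.18} = -0.9154 and z_{0.86} = 1.08.
Eliminate σ: μ = (z₂·x₁ − z₁·x₂)/(z₂ − z₁) = (1.08·0.032 − (-0.9154)·0.14)/1.996 = 0.082.
Then σ = (x₂ − x₁)/(z₂ − z₁) = (0.14 − 0.032)/1.996 = 0.054.
Precision τ = 1/σ² = 1/0.05412² = 341.

μ = 0.082, τ = 341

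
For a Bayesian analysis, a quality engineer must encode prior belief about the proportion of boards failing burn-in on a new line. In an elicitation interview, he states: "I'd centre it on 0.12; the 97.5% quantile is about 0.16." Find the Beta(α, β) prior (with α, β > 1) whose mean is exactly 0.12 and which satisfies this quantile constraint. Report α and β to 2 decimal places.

With mean 0.12 fixed, write α = 0.12s, β = 0.88s where s = α+β.
Need P(θ < 0.16) = 0.975 under Beta(0.12s, 0.88s). Normal approximation: (q−m)/√(m(1−m)/s) ≈ z_{0.975} = 1.96, so s ≈ 0.12·0.88·(1.96)²/(0.16−0.12)² = 253.5.
At s = 253.5: P(θ<0.16) ≈ 0.968. Adjusting to match 0.975 gives s ≈ 286.26.
So α = 0.12·286.26 ≈ 34.35, β = 0.88·286.26 ≈ 251.91.

α ≈ 34.35, β ≈ 251.91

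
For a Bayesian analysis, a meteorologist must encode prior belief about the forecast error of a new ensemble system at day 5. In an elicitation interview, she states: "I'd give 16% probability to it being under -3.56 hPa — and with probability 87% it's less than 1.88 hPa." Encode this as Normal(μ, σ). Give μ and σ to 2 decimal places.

The p-quantile of Normal(μ,σ) is μ + z_p·σ, with z_{0.16} = -0.9945 and z_{0.87} = 1.126.
Eliminate σ: μ = (z₂·x₁ − z₁·x₂)/(z₂ − z₁) = (1.126·-3.56 − (-0.9945)·1.88)/2.121 = -1.01.
Then σ = (x₂ − x₁)/(z₂ − z₁) = (1.88 − -3.56)/2.121 = 2.57.

μ = -1.01, σ = 2.57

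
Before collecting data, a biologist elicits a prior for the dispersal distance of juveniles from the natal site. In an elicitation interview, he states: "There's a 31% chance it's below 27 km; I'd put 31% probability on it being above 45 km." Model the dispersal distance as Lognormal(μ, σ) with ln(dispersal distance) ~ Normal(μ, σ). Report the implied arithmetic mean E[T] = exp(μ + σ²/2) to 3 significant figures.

E[T] ≈ 39.8 km

If T ~ Lognormal(μ,σ) then ln T ~ Normal(μ,σ), so the p-quantile of ln T is μ + z_p·σ.
ln(27) = 3.296 and ln(45) = 3.807; z_{0.31} = -0.4959, z_{0.69} = 0.4959.
σ = (3.807 − 3.296)/(0.4959 − (-0.4959)) = 0.515.
μ = 3.296 − (-0.4959)·0.515 = 3.551.
E[T] = exp(μ + σ²/2) = exp(3.551 + 0.1327) = 39.8 km.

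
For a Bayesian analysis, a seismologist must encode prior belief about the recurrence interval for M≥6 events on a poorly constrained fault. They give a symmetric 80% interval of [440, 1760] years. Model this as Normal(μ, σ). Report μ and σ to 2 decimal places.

μ = 1100.00, σ = 515.00

A symmetric 80% interval runs μ ± z·σ with z = 1.282.
Half-width = 660, so σ = 660/1.282 = 515.00.
μ is the interval midpoint, 1100.00.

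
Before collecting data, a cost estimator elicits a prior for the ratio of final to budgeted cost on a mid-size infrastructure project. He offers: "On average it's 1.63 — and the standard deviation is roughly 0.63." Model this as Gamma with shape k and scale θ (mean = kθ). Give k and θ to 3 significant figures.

k ≈ 6.69, θ ≈ 0.243

For Gamma(k, scale θ): mean = kθ, variance = kθ², so CV = 1/√k.
CV = SD/mean = 0.63/1.63 = 0.3865, hence k = 1/CV² = 6.69.
Then θ = mean/k = 1.63/6.69 = 0.243.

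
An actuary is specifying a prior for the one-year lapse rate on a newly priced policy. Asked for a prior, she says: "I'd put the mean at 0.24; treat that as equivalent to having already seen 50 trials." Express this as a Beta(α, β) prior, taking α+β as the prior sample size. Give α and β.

Under the effective-sample-size interpretation, Beta(α, β) has prior mean α/(α+β) and prior sample size α+β.
So α+β = 50 and α/(α+β) = 0.24, giving α = 0.24·50 = 12 and β = 50 − 12 = 38.

α = 12, β = 38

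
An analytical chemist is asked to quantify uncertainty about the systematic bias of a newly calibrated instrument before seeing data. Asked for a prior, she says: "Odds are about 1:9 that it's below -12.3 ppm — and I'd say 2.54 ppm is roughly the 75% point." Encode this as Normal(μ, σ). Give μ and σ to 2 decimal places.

The p-quantile of Normal(μ,σ) is μ + z_p·σ, with z_{0.1} = -1.282 and z_{0.75} = 0.6745.
Eliminate σ: μ = (z₂·x₁ − z₁·x₂)/(z₂ − z₁) = (0.6745·-12.3 − (-1.282)·2.54)/1.956 = -2.58.
Then σ = (x₂ − x₁)/(z₂ − z₁) = (2.54 − -12.3)/1.956 = 7.59.

μ = -2.58, σ = 7.59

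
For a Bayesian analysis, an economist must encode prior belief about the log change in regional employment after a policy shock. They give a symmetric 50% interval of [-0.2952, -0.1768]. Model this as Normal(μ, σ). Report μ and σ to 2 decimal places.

μ = -0.24, σ = 0.09

A symmetric 50% interval runs μ ± z·σ with z = 0.6745.
Half-width = 0.0592, so σ = 0.0592/0.6745 = 0.09.
μ is the interval midpoint, -0.24.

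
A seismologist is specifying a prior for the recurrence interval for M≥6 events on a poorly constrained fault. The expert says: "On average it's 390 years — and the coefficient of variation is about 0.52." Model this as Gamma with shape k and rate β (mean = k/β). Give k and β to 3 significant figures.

k ≈ 3.7, β ≈ 0.00948

For Gamma(k, rate β): mean = k/β, variance = k/β², so CV = 1/√k.
CV = 0.52, hence k = 1/CV² = 3.7.
Then β = k/mean = 3.7/390 = 0.00948.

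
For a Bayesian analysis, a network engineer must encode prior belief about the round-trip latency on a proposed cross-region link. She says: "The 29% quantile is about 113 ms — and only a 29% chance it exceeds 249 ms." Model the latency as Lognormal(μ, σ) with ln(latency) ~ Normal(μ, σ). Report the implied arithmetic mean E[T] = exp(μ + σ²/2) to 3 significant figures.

If T ~ Lognormal(μ,σ) then ln T ~ Normal(μ,σ), so the p-quantile of ln T is μ + z_p·σ.
ln(113) = 4.727 and ln(249) = 5.517; z_{0.29} = -0.5534, z_{0.71} = 0.5534.
σ = (5.517 − 4.727)/(0.5534 − (-0.5534)) = 0.714.
μ = 4.727 − (-0.5534)·0.714 = 5.122.
E[T] = exp(μ + σ²/2) = exp(5.122 + 0.2548) = 216 ms.

E[T] ≈ 216 ms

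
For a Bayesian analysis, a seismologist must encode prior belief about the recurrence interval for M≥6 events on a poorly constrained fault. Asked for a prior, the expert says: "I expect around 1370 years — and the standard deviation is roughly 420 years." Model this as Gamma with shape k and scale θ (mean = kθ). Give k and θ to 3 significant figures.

For Gamma(k, scale θ): mean = kθ, variance = kθ², so CV = 1/√k.
CV = SD/mean = 420/1370 = 0.3066, hence k = 1/CV² = 10.6.
Then θ = mean/k = 1370/10.6 = 129.

k ≈ 10.6, θ ≈ 129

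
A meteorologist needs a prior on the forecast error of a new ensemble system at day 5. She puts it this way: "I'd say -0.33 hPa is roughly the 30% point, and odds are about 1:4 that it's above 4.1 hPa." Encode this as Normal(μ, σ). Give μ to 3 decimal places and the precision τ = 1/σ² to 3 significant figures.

The p-quantile of Normal(μ,σ) is μ + z_p·σ, with z_{0.3} = -0.5244 and z_{0.8} = 0.8416.
Eliminate σ: μ = (z₂·x₁ − z₁·x₂)/(z₂ − z₁) = (0.8416·-0.33 − (-0.5244)·4.1)/1.366 = 1.371.
Then σ = (x₂ − x₁)/(z₂ − z₁) = (4.1 − -0.33)/1.366 = 3.243.
Precision τ = 1/σ² = 1/3.243² = 0.0951.

μ = 1.371, τ = 0.0951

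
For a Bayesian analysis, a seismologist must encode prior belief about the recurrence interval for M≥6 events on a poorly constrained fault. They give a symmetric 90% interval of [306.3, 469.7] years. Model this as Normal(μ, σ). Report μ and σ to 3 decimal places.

μ = 388.000, σ = 49.670

A symmetric 90% interval runs μ ± z·σ with z = 1.645.
Half-width = 81.7, so σ = 81.7/1.645 = 49.670.
μ is the interval midpoint, 388.000.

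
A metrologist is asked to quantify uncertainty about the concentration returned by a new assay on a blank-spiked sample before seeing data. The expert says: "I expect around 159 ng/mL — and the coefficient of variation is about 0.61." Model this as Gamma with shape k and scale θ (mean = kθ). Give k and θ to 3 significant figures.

For Gamma(k, scale θ): mean = kθ, variance = kθ², so CV = 1/√k.
CV = 0.61, hence k = 1/CV² = 2.69.
Then θ = mean/k = 159/2.69 = 59.2.

k ≈ 2.69, θ ≈ 59.2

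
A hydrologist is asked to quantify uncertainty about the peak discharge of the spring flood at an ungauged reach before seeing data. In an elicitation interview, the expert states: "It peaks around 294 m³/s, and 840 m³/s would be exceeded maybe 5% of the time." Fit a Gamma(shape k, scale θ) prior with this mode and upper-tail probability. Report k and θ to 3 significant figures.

k ≈ 3.42, θ ≈ 121

Gamma(k,θ) with k>1 has mode (k−1)θ, so θ = 294/(k−1).
Need P(X < 840) = 0.95 with θ tied to k this way. Start at k = 2, θ = 294: P(X<840) ≈ 0.778.
Too low — raise k to concentrate. Iterating converges to k ≈ 3.42.
Then θ = 294/(3.42−1) ≈ 121.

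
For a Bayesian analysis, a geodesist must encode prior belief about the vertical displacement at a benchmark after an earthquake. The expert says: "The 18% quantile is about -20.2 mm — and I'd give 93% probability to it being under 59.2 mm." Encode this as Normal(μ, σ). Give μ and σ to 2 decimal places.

For Normal(μ,σ), the p-quantile is μ + z_p·σ. Here z_{0.18} = -0.9154, z_{0.93} = 1.476.
So -20.2 = μ − 0.9154σ and 59.2 = μ + 1.476σ.
Subtracting: σ = (59.2 − -20.2)/(1.476 − (-0.9154)) = 33.21.
Then μ = -20.2 − (-0.9154)·33.21 = 10.20.

μ = 10.20, σ = 33.21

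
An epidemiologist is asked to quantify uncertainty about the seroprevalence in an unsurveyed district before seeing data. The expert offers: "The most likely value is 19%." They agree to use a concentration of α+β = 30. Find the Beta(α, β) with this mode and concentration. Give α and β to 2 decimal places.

For α,β > 1 the Beta mode is (α−1)/(α+β−2). With α+β = 30, the mode is (α−1)/28.
Set (α−1)/28 = 0.19 → α = 1 + 0.19·28 = 6.32.
β = 30 − α = 23.68.

α = 6.32, β = 23.68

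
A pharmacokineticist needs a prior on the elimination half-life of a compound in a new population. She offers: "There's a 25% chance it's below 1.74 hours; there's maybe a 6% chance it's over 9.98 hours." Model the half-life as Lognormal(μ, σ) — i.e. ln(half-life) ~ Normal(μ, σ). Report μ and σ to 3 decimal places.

If T ~ Lognormal(μ,σ) then ln T ~ Normal(μ,σ), so the p-quantile of ln T is μ + z_p·σ.
ln(1.74) = 0.5539 and ln(9.98) = 2.301; z_{0.25} = -0.6745, z_{0.94} = 1.555.
σ = (2.301 − 0.5539)/(1.555 − (-0.6745)) = 0.784.
μ = 0.5539 − (-0.6745)·0.784 = 1.082.

μ ≈ 1.082, σ ≈ 0.784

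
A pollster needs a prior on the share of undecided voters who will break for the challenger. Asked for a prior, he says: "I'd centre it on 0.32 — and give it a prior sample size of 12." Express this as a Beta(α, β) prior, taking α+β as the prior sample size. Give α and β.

Under the effective-sample-size interpretation, Beta(α, β) has prior mean α/(α+β) and prior sample size α+β.
So α+β = 12 and α/(α+β) = 0.32, giving α = 0.32·12 = 3.84 and β = 12 − 3.84 = 8.16.

α = 3.84, β = 8.16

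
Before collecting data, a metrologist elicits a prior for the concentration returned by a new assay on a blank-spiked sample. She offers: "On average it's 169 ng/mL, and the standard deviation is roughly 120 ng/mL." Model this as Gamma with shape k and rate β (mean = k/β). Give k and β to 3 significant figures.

For Gamma(k, rate β): mean = k/β, variance = k/β², so CV = 1/√k.
CV = SD/mean = 120/169 = 0.7101, hence k = 1/CV² = 1.98.
Then β = k/mean = 1.98/169 = 0.0117.

k ≈ 1.98, β ≈ 0.0117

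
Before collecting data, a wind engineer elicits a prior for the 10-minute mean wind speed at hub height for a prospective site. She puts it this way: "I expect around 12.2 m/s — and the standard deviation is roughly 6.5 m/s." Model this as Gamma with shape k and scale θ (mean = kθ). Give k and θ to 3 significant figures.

k ≈ 3.52, θ ≈ 3.46

For Gamma(k, scale θ): mean = kθ, variance = kθ², so CV = 1/√k.
CV = SD/mean = 6.5/12.2 = 0.5328, hence k = 1/CV² = 3.52.
Then θ = mean/k = 12.2/3.52 = 3.46.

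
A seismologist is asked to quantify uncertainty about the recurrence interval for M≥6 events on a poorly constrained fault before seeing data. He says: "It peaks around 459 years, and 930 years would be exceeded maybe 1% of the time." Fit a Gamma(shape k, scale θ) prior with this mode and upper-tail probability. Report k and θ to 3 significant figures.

k ≈ 10.8, θ ≈ 46.7

Gamma(k,θ) with k>1 has mode (k−1)θ, so θ = 459/(k−1).
Need P(X < 930) = 0.99 with θ tied to k this way. Start at k = 2, θ = 459: P(X<930) ≈ 0.601.
Too low — raise k to concentrate. Iterating converges to k ≈ 10.8.
Then θ = 459/(10.8−1) ≈ 46.7.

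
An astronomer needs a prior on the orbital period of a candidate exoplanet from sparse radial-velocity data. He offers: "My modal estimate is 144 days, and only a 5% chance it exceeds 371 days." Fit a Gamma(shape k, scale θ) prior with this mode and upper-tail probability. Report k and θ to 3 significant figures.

Gamma(k,θ) with k>1 has mode (k−1)θ, so θ = 144/(k−1).
Need P(X < 371) = 0.95 with θ tied to k this way. Start at k = 2, θ = 144: P(X<371) ≈ 0.728.
Too low — raise k to concentrate. Iterating converges to k ≈ 4.02.
Then θ = 144/(4.02−1) ≈ 47.7.

k ≈ 4.02, θ ≈ 47.7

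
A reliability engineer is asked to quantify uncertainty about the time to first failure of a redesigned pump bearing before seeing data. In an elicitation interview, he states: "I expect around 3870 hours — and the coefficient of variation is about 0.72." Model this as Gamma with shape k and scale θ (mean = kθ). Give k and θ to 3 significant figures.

k ≈ 1.93, θ ≈ 2010

For Gamma(k, scale θ): mean = kθ, variance = kθ², so CV = 1/√k.
CV = 0.72, hence k = 1/CV² = 1.93.
Then θ = mean/k = 3870/1.93 = 2010.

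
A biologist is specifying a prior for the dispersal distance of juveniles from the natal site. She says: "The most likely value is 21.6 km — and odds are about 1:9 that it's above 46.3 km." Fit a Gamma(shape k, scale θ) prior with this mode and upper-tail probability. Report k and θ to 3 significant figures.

Gamma(k,θ) with k>1 has mode (k−1)θ, so θ = 21.6/(k−1).
Need P(X < 46.3) = 0.9 with θ tied to k this way. Start at k = 2, θ = 21.6: P(X<46.3) ≈ 0.631.
Too low — raise k to concentrate. Iterating converges to k ≈ 4.31.
Then θ = 21.6/(4.31−1) ≈ 6.53.

k ≈ 4.31, θ ≈ 6.53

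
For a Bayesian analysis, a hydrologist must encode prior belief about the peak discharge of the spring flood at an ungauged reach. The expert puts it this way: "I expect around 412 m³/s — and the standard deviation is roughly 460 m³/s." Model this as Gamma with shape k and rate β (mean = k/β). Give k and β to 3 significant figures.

For Gamma(k, rate β): mean = k/β, variance = k/β², so CV = 1/√k.
CV = SD/mean = 460/412 = 1.117, hence k = 1/CV² = 0.802.
Then β = k/mean = 0.802/412 = 0.00195.

k ≈ 0.802, β ≈ 0.00195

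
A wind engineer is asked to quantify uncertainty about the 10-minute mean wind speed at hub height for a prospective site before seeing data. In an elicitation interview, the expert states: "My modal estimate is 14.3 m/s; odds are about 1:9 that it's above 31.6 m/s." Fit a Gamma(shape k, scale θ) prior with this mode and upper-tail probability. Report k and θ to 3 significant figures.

k ≈ 4.06, θ ≈ 4.68

Gamma(k,θ) with k>1 has mode (k−1)θ, so θ = 14.3/(k−1).
Need P(X < 31.6) = 0.9 with θ tied to k this way. Start at k = 2, θ = 14.3: P(X<31.6) ≈ 0.648.
Too low — raise k to concentrate. Iterating converges to k ≈ 4.06.
Then θ = 14.3/(4.06−1) ≈ 4.68.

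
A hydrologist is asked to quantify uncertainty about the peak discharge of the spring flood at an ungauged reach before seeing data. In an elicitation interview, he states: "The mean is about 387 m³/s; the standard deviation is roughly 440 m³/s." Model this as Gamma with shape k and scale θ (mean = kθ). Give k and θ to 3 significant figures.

k ≈ 0.774, θ ≈ 500

For Gamma(k, scale θ): mean = kθ, variance = kθ², so CV = 1/√k.
CV = SD/mean = 440/387 = 1.137, hence k = 1/CV² = 0.774.
Then θ = mean/k = 387/0.774 = 500.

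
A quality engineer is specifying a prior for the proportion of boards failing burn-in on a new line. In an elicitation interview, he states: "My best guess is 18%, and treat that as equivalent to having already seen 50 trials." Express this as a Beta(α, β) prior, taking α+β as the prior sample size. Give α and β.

Under the effective-sample-size interpretation, Beta(α, β) has prior mean α/(α+β) and prior sample size α+β.
So α+β = 50 and α/(α+β) = 0.18, giving α = 0.18·50 = 9 and β = 50 − 9 = 41.

α = 9, β = 41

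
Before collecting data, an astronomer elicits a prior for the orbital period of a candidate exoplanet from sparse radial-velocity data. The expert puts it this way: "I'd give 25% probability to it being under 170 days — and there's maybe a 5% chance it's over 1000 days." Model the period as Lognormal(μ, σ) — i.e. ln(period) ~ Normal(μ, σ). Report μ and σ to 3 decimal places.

μ ≈ 5.651, σ ≈ 0.764

If T ~ Lognormal(μ,σ) then ln T ~ Normal(μ,σ), so the p-quantile of ln T is μ + z_p·σ.
ln(170) = 5.136 and ln(1000) = 6.908; z_{0.25} = -0.6745, z_{0.95} = 1.645.
σ = (6.908 − 5.136)/(1.645 − (-0.6745)) = 0.764.
μ = 5.136 − (-0.6745)·0.764 = 5.651.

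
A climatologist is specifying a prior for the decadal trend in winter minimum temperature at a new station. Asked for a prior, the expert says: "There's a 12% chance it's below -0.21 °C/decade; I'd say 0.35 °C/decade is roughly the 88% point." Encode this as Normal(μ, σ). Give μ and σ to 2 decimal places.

μ = 0.07, σ = 0.24

For Normal(μ,σ), the p-quantile is μ + z_p·σ. Here z_{0.12} = -1.175, z_{0.88} = 1.175.
So -0.21 = μ − 1.175σ and 0.35 = μ + 1.175σ.
Subtracting: σ = (0.35 − -0.21)/(1.175 − (-1.175)) = 0.24.
Then μ = -0.21 − (-1.175)·0.24 = 0.07.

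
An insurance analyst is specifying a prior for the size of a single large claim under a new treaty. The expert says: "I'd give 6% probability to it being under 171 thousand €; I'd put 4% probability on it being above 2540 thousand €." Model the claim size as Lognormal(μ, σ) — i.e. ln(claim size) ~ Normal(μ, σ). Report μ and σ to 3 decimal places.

If T ~ Lognormal(μ,σ) then ln T ~ Normal(μ,σ), so the p-quantile of ln T is μ + z_p·σ.
ln(171) = 5.142 and ln(2540) = 7.84; z_{0.06} = -1.555, z_{0.96} = 1.751.
σ = (7.84 − 5.142)/(1.751 − (-1.555)) = 0.816.
μ = 5.142 − (-1.555)·0.816 = 6.411.

μ ≈ 6.411, σ ≈ 0.816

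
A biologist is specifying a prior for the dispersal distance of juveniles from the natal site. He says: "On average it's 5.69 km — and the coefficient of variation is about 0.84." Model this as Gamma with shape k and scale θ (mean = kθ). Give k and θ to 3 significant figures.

For Gamma(k, scale θ): mean = kθ, variance = kθ², so CV = 1/√k.
CV = 0.84, hence k = 1/CV² = 1.42.
Then θ = mean/k = 5.69/1.42 = 4.01.

k ≈ 1.42, θ ≈ 4.01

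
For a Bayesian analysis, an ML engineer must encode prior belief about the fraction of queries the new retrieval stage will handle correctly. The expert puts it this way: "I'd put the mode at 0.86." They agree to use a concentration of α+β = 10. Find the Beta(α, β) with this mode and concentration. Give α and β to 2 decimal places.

α = 7.88, β = 2.12

For α,β > 1 the Beta mode is (α−1)/(α+β−2). With α+β = 10, the mode is (α−1)/8.
Set (α−1)/8 = 0.86 → α = 1 + 0.86·8 = 7.88.
β = 10 − α = 2.12.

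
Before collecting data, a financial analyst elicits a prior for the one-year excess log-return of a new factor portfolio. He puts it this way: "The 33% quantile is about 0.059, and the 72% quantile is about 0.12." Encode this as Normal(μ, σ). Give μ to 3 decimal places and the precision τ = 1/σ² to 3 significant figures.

μ = 0.085, τ = 281

The p-quantile of Normal(μ,σ) is μ + z_p·σ, with z_{0.33} = -0.4399 and z_{0.72} = 0.5828.
Eliminate σ: μ = (z₂·x₁ − z₁·x₂)/(z₂ − z₁) = (0.5828·0.059 − (-0.4399)·0.12)/1.023 = 0.085.
Then σ = (x₂ − x₁)/(z₂ − z₁) = (0.12 − 0.059)/1.023 = 0.060.
Precision τ = 1/σ² = 1/0.05964² = 281.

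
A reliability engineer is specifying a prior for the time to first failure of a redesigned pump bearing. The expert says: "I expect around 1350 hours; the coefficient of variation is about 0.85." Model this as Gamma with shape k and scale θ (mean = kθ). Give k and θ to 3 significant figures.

For Gamma(k, scale θ): mean = kθ, variance = kθ², so CV = 1/√k.
CV = 0.85, hence k = 1/CV² = 1.38.
Then θ = mean/k = 1350/1.38 = 975.

k ≈ 1.38, θ ≈ 975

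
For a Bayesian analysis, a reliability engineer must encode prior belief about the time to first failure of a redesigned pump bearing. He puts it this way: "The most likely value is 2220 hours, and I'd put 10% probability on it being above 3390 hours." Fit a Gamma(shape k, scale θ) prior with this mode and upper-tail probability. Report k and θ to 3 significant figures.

Gamma(k,θ) with k>1 has mode (k−1)θ, so θ = 2220/(k−1).
Need P(X < 3390) = 0.9 with θ tied to k this way. Start at k = 2, θ = 2220: P(X<3390) ≈ 0.451.
Too low — raise k to concentrate. Iterating converges to k ≈ 11.4.
Then θ = 2220/(11.4−1) ≈ 213.

k ≈ 11.4, θ ≈ 213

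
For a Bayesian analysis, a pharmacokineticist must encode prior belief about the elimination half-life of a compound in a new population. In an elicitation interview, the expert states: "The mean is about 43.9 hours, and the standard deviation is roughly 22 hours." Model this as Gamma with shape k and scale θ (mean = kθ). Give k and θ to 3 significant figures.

For Gamma(k, scale θ): mean = kθ, variance = kθ², so CV = 1/√k.
CV = SD/mean = 22/43.9 = 0.5011, hence k = 1/CV² = 3.98.
Then θ = mean/k = 43.9/3.98 = 11.

k ≈ 3.98, θ ≈ 11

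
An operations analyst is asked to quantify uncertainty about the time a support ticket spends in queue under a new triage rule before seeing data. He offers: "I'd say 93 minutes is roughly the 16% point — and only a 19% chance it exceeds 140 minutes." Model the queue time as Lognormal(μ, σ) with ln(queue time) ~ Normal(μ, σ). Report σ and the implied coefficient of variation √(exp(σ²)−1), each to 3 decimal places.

σ ≈ 0.218, CV ≈ 0.221

If T ~ Lognormal(μ,σ) then ln T ~ Normal(μ,σ), so the p-quantile of ln T is μ + z_p·σ.
ln(93) = 4.533 and ln(140) = 4.942; z_{0.16} = -0.9945, z_{0.81} = 0.8779.
σ = (4.942 − 4.533)/(0.8779 − (-0.9945)) = 0.218.
μ = 4.533 − (-0.9945)·0.218 = 4.750.
CV = √(exp(σ²)−1) = √(exp(0.0477)−1) = 0.221.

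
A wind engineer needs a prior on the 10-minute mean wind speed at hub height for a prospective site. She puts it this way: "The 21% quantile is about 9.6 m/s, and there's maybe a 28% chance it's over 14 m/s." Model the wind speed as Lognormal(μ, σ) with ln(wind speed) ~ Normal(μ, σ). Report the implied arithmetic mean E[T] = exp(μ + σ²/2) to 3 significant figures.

If T ~ Lognormal(μ,σ) then ln T ~ Normal(μ,σ), so the p-quantile of ln T is μ + z_p·σ.
ln(9.6) = 2.262 and ln(14) = 2.639; z_{0.21} = -0.8064, z_{0.72} = 0.5828.
σ = (2.639 − 2.262)/(0.5828 − (-0.8064)) = 0.272.
μ = 2.262 − (-0.8064)·0.272 = 2.481.
E[T] = exp(μ + σ²/2) = exp(2.481 + 0.0369) = 12.4 m/s.

E[T] ≈ 12.4 m/s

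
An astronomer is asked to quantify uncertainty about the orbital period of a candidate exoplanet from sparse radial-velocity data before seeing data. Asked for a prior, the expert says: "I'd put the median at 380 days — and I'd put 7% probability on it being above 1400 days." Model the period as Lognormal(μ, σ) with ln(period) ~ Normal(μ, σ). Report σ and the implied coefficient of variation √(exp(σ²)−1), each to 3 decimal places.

If T ~ Lognormal(μ,σ) then ln T ~ Normal(μ,σ), so the p-quantile of ln T is μ + z_p·σ.
ln(380) = 5.94 and ln(1400) = 7.244; z_{0.5} = 0, z_{0.93} = 1.476.
σ = (7.244 − 5.94)/(1.476 − (0)) = 0.884.
μ = 5.94 − (0)·0.884 = 5.940.
CV = √(exp(σ²)−1) = √(exp(0.7808)−1) = 1.088.

σ ≈ 0.884, CV ≈ 1.088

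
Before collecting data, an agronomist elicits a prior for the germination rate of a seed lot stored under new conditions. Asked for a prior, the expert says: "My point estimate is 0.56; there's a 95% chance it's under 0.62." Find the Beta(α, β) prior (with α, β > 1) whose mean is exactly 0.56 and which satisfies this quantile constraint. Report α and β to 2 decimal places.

With mean 0.56 fixed, write α = 0.56s, β = 0.44s where s = α+β.
Need P(θ < 0.62) = 0.95 under Beta(0.56s, 0.44s). Normal approximation: (q−m)/√(m(1−m)/s) ≈ z_{0.95} = 1.64, so s ≈ 0.56·0.44·(1.64)²/(0.62−0.56)² = 185.2.
At s = 185.2: P(θ<0.62) ≈ 0.951. Adjusting to match 0.95 gives s ≈ 182.01.
So α = 0.56·182.01 ≈ 101.93, β = 0.44·182.01 ≈ 80.08.

α ≈ 101.93, β ≈ 80.08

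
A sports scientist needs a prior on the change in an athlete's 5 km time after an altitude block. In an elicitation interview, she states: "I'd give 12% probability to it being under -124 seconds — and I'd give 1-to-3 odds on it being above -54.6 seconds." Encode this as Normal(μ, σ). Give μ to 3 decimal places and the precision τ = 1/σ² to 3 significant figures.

The p-quantile of Normal(μ,σ) is μ + z_p·σ, with z_{0.12} = -1.175 and z_{0.75} = 0.6745.
Eliminate σ: μ = (z₂·x₁ − z₁·x₂)/(z₂ − z₁) = (0.6745·-124 − (-1.175)·-54.6)/1.849 = -79.910.
Then σ = (x₂ − x₁)/(z₂ − z₁) = (-54.6 − -124)/1.849 = 37.524.
Precision τ = 1/σ² = 1/37.52² = 0.00071.

μ = -79.910, τ = 0.00071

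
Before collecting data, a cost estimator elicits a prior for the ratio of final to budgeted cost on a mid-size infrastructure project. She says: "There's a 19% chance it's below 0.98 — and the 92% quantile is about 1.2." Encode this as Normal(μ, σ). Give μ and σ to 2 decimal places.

μ = 1.06, σ = 0.10

The p-quantile of Normal(μ,σ) is μ + z_p·σ, with z_{0.19} = -0.8779 and z_{0.92} = 1.405.
Eliminate σ: μ = (z₂·x₁ − z₁·x₂)/(z₂ − z₁) = (1.405·0.98 − (-0.8779)·1.2)/2.283 = 1.06.
Then σ = (x₂ − x₁)/(z₂ − z₁) = (1.2 − 0.98)/2.283 = 0.10.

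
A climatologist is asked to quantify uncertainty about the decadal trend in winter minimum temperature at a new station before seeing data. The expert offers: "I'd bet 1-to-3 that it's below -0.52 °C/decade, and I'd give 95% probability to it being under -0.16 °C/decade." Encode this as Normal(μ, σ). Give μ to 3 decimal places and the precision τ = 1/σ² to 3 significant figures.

For Normal(μ,σ), the p-quantile is μ + z_p·σ. Here z_{0.25} = -0.6745, z_{0.95} = 1.645.
So -0.52 = μ − 0.6745σ and -0.16 = μ + 1.645σ.
Subtracting: σ = (-0.16 − -0.52)/(1.645 − (-0.6745)) = 0.155.
Then μ = -0.52 − (-0.6745)·0.155 = -0.415.
Precision τ = 1/σ² = 1/0.1552² = 41.5.

μ = -0.415, τ = 41.5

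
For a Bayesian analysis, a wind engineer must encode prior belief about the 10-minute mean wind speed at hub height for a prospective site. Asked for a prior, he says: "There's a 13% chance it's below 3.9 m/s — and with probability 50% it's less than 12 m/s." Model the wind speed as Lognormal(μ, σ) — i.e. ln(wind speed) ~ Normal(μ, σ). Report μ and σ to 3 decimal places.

If T ~ Lognormal(μ,σ) then ln T ~ Normal(μ,σ), so the p-quantile of ln T is μ + z_p·σ.
ln(3.9) = 1.361 and ln(12) = 2.485; z_{0.13} = -1.126, z_{0.5} = 0.
σ = (2.485 − 1.361)/(0 − (-1.126)) = 0.998.
μ = 1.361 − (-1.126)·0.998 = 2.485.

μ ≈ 2.485, σ ≈ 0.998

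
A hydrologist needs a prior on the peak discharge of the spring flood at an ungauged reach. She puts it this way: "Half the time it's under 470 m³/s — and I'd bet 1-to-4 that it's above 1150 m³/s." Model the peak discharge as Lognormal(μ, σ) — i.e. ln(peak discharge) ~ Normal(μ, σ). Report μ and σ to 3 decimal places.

If T ~ Lognormal(μ,σ) then ln T ~ Normal(μ,σ), so the p-quantile of ln T is μ + z_p·σ.
ln(470) = 6.153 and ln(1150) = 7.048; z_{0.5} = 0, z_{0.8} = 0.8416.
σ = (7.048 − 6.153)/(0.8416 − (0)) = 1.063.
μ = 6.153 − (0)·1.063 = 6.153.

μ ≈ 6.153, σ ≈ 1.063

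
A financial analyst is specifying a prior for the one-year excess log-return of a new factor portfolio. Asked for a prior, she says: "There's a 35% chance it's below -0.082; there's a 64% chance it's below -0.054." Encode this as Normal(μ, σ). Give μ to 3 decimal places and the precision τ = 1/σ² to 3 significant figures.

μ = -0.067, τ = 706

For Normal(μ,σ), the p-quantile is μ + z_p·σ. Here z_{0.35} = -0.3853, z_{0.64} = 0.3585.
So -0.082 = μ − 0.3853σ and -0.054 = μ + 0.3585σ.
Subtracting: σ = (-0.054 − -0.082)/(0.3585 − (-0.3853)) = 0.038.
Then μ = -0.082 − (-0.3853)·0.038 = -0.067.
Precision τ = 1/σ² = 1/0.03765² = 706.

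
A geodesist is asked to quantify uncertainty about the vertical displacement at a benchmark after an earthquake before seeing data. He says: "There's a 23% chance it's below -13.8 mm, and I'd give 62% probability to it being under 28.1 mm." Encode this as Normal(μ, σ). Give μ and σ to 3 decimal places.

μ = 15.844, σ = 40.122

The p-quantile of Normal(μ,σ) is μ + z_p·σ, with z_{0.23} = -0.7388 and z_{0.62} = 0.3055.
Eliminate σ: μ = (z₂·x₁ − z₁·x₂)/(z₂ − z₁) = (0.3055·-13.8 − (-0.7388)·28.1)/1.044 = 15.844.
Then σ = (x₂ − x₁)/(z₂ − z₁) = (28.1 − -13.8)/1.044 = 40.122.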